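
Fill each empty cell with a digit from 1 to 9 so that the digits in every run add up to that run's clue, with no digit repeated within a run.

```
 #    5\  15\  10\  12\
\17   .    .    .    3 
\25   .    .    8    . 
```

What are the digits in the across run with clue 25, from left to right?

1 7 8 9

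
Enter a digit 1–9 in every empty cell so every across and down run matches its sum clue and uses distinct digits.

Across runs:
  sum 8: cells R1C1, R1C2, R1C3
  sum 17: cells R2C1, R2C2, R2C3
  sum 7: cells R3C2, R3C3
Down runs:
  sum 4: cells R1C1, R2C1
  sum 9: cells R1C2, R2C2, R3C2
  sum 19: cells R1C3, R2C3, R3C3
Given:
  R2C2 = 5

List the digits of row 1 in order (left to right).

1 3 4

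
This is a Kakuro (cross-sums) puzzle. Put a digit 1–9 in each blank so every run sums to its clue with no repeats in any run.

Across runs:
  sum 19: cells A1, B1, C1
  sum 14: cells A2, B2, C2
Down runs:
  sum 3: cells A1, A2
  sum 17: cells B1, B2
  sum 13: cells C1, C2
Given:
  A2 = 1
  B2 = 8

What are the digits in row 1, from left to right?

3 in 2 cells must be {1,2}; 17 in 2 cells must be {8,9}.
A1 = 3 − 1 = 2 completes the 3 down.
B1 = 17 − 8 = 9 completes the 17 down.
C1 = 19 − 11 = 8 completes the 19 across.
C2 = 14 − 9 = 5 completes the 14 across.

2 9 8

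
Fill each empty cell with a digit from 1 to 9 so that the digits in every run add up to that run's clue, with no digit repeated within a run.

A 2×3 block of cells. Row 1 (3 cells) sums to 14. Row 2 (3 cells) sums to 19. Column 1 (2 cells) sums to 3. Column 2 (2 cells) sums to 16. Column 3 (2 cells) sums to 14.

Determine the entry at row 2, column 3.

8

3 in 2 cells must be {1,2}; 16 in 2 cells must be {7,9}.
The 19 across and the 3 down share only 2, so (2,1) = 2.
Given what's placed, (2,2) must be 9 to fit the 19 across and 16 down.
(2,3) = 19 − 11 = 8 completes the 19 across.
(1,1) = 3 − 2 = 1 completes the 3 down.
(1,2) = 16 − 9 = 7 completes the 16 down.
(1,3) = 14 − 8 = 6 completes the 14 across.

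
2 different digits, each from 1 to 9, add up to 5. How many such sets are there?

2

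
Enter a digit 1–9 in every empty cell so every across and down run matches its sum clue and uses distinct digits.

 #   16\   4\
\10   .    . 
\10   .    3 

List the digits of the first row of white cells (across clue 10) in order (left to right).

9 1

16 in 2 cells must be {7,9}; 4 in 2 cells must be {1,3}.
R1C2 = 4 − 3 = 1 completes the 4 down.
R2C1 = 10 − 3 = 7 completes the 10 across.
R1C1 = 10 − 1 = 9 completes the 10 across.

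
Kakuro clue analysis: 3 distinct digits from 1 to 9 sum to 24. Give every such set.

{7,8,9}

3 distinct digits from 1–9 sum between 6 and 24.
Only one set works: {7,8,9}.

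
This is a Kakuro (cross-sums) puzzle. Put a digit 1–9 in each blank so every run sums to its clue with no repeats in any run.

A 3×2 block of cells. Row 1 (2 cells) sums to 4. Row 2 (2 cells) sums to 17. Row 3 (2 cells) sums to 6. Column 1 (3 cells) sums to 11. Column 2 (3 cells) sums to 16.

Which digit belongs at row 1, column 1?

4 in 2 cells must be {1,3}; 17 in 2 cells must be {8,9}.
The 17 across and the 11 down share only 8, so (2,1) = 8.
(2,2) = 17 − 8 = 9 completes the 17 across.
Given what's placed, (1,1) must be 1 to fit the 4 across and 11 down.
(1,2) = 4 − 1 = 3 completes the 4 across.
(3,1) = 11 − 9 = 2 completes the 11 down.
(3,2) = 6 − 2 = 4 completes the 6 across.

1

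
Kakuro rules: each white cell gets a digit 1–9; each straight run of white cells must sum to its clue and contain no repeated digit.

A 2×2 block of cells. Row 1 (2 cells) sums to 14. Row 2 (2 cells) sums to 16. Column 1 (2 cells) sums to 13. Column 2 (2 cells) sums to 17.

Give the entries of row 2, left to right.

16 in 2 cells must be {7,9}; 17 in 2 cells must be {8,9}.
The 16 across and the 17 down share only 9, so (2,2) = 9.
(1,2) = 17 − 9 = 8 completes the 17 down.
(2,1) = 16 − 9 = 7 completes the 16 across.
(1,1) = 14 − 8 = 6 completes the 14 across.

7, 9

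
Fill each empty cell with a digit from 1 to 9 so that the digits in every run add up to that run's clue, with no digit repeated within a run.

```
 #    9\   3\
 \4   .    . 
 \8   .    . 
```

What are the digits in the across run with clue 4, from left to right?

3 1

4 in 2 cells must be {1,3}; 3 in 2 cells must be {1,2}.
The 4 across and the 3 down share only 1, so R1C2 = 1.
R2C2 = 3 − 1 = 2 completes the 3 down.
R1C1 = 4 − 1 = 3 completes the 4 across.
R2C1 = 8 − 2 = 6 completes the 8 across.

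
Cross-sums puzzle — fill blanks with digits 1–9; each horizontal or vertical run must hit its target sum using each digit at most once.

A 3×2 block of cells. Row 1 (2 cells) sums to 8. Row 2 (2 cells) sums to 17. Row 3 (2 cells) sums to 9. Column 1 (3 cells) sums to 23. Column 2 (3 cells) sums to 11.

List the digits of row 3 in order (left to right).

8 1

17 in 2 cells must be {8,9}; 23 in 3 cells must be {6,8,9}.
The 8 across and the 23 down share only 6, so (1,1) = 6.
(1,2) = 8 − 6 = 2 completes the 8 across.
Given what's placed, (2,2) must be 8 to fit the 17 across and 11 down.
(3,1) = 8: the only remaining digit allowed by both the 9 across and the 23 down.
(3,2) = 9 − 8 = 1 completes the 9 across.
(2,1) = 17 − 8 = 9 completes the 17 across.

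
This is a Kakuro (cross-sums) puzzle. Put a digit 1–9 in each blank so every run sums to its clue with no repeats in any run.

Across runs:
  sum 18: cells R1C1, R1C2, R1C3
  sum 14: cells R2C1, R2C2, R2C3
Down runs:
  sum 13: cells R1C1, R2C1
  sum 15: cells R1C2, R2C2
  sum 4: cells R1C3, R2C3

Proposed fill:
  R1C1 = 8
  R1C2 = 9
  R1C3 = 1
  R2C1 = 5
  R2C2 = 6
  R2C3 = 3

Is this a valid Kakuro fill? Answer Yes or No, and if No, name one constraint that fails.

Across: 8+9+1=18; 5+6+3=14. Down: 8+5=13; 9+6=15; 1+3=4. No digit repeats within any run.

Yes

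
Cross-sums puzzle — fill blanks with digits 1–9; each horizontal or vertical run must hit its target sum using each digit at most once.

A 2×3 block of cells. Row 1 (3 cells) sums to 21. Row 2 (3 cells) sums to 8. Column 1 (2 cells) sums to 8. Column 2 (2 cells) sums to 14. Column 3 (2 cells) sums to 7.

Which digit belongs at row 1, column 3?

The 8 across and the 14 down share only 5, so (2,2) = 5.
(1,2) = 14 − 5 = 9 completes the 14 down.
Nothing is forced directly, so branch on (1,1), whose candidates are 5 or 7. If (1,1) = 5: then (1,3) would have to be in {7} for the 21 across but in {1,2,3,4,5,6} for the 7 down — contradiction. So (1,1) = 7.
(1,3) = 21 − 16 = 5 completes the 21 across.
(2,1) = 8 − 7 = 1 completes the 8 down.
(2,3) = 8 − 6 = 2 completes the 8 across.

5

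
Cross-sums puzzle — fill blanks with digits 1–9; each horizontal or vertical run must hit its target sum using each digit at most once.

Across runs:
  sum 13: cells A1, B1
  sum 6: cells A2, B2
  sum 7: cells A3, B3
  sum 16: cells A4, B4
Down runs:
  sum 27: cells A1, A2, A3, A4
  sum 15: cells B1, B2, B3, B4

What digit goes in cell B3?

16 in 2 cells must be {7,9}.
Nothing is forced directly, so branch on B4, whose candidates are 7 or 9. If B4 = 9: then B1 would have to be in {4,5,6,7,8,9} for the 13 across but in {1,2,3} for the 15 down — contradiction. So B4 = 7.
A4 = 16 − 7 = 9 completes the 16 across.
Nothing is forced directly, so branch on B1, whose candidates are 4 or 5. If B1 = 4: then A1 would have to be in {9} for the 13 across but in {3,4,5,6,7,8} for the 27 down — contradiction. So B1 = 5.
A1 = 13 − 5 = 8 completes the 13 across.
A2 = 4: the only remaining digit allowed by both the 6 across and the 27 down.
B2 = 6 − 4 = 2 completes the 6 across.
A3 = 27 − 21 = 6 completes the 27 down.
B3 = 7 − 6 = 1 completes the 7 across.

1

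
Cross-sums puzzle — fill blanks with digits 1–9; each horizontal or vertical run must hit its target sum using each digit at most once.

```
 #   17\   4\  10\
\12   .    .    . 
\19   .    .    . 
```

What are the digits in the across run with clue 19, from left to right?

17 in 2 cells must be {8,9}; 4 in 2 cells must be {1,3}.
The 19 across and the 4 down share only 3, so R2C2 = 3.
R1C2 = 4 − 3 = 1 completes the 4 down.
Given what's placed, R2C1 must be 9 to fit the 19 across and 17 down.
R2C3 = 19 − 12 = 7 completes the 19 across.
R1C1 = 17 − 9 = 8 completes the 17 down.
R1C3 = 12 − 9 = 3 completes the 12 across.

9 3 7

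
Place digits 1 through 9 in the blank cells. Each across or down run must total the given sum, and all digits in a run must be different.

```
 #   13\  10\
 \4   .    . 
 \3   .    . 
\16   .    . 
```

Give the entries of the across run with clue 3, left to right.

1 2

4 in 2 cells must be {1,3}; 3 in 2 cells must be {1,2}; 16 in 2 cells must be {7,9}.
The 16 across and the 10 down share only 7, so R3C2 = 7.
Given what's placed, R1C2 must be 1 to fit the 4 across and 10 down.
R2C2 = 10 − 8 = 2 completes the 10 down.
R3C1 = 16 − 7 = 9 completes the 16 across.
R1C1 = 4 − 1 = 3 completes the 4 across.
R2C1 = 3 − 2 = 1 completes the 3 across.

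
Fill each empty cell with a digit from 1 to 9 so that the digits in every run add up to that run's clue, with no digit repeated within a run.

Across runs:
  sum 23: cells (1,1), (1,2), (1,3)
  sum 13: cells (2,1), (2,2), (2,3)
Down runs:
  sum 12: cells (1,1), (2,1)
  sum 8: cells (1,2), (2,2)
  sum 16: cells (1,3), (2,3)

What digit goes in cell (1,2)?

6

23 in 3 cells must be {6,8,9}; 16 in 2 cells must be {7,9}.
The 23 across and the 8 down share only 6, so (1,2) = 6.
Given what's placed, (1,3) must be 9 to fit the 23 across and 16 down.
(2,2) = 8 − 6 = 2 completes the 8 down.
(2,3) = 16 − 9 = 7 completes the 16 down.
(1,1) = 23 − 15 = 8 completes the 23 across.
(2,1) = 13 − 9 = 4 completes the 13 across.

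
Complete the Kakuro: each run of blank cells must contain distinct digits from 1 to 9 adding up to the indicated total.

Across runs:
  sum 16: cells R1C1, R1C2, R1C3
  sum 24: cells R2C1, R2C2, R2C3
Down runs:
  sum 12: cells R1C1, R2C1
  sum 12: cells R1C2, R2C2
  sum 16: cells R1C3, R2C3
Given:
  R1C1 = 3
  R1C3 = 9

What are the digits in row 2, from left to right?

24 in 3 cells must be {7,8,9}; 16 in 2 cells must be {7,9}.
R1C2 = 16 − 12 = 4 completes the 16 across.
R2C1 = 12 − 3 = 9 completes the 12 down.
R2C2 = 12 − 4 = 8 completes the 12 down.
R2C3 = 24 − 17 = 7 completes the 24 across.

9 8 7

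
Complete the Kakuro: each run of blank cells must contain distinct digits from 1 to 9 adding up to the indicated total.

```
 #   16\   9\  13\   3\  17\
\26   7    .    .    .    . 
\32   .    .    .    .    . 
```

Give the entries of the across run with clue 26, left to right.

7 3 6 1 9

16 in 2 cells must be {7,9}; 3 in 2 cells must be {1,2}; 17 in 2 cells must be {8,9}.
R2C1 = 16 − 7 = 9 completes the 16 down.
Given what's placed, R2C4 must be 2 to fit the 32 across and 3 down.
R2C5 = 8: the only remaining digit allowed by both the 32 across and the 17 down.
R1C4 = 3 − 2 = 1 completes the 3 down.
R1C5 = 17 − 8 = 9 completes the 17 down.
Nothing is forced directly, so branch on R2C2, whose candidates are 6 or 7. If R2C2 = 7: then R1C2 would have to be in {3,4,5,6} for the 26 across but in {2} for the 9 down — contradiction. So R2C2 = 6.
R1C2 = 9 − 6 = 3 completes the 9 down.
R1C3 = 26 − 20 = 6 completes the 26 across.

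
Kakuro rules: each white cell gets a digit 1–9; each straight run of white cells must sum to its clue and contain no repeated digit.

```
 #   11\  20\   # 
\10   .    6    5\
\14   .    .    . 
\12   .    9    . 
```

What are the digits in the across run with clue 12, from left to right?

1, 9, 2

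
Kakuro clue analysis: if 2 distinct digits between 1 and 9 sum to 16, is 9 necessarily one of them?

The only way to make 16 from 2 distinct digits is {7,9}, which contains 9.

Yes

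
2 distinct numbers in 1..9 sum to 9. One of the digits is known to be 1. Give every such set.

{1,8}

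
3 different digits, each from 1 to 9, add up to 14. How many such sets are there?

3 distinct digits from 1–9 sum between 6 and 24.

8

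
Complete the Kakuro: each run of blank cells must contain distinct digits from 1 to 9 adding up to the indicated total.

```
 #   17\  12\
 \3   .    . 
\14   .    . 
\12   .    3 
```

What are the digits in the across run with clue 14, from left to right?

3 in 2 cells must be {1,2}.
R3C1 = 12 − 3 = 9 completes the 12 across.
No cell is forced outright now. R2C1 can only be 5 or 6 (the digits allowed by both its 14 across and its 17 down). If R2C1 = 5: then R1C1 would have to be in {1,2} for the 3 across but in {3} for the 17 down — contradiction. So R2C1 = 6.
R1C1 = 17 − 15 = 2 completes the 17 down.
R1C2 = 3 − 2 = 1 completes the 3 across.
R2C2 = 14 − 6 = 8 completes the 14 across.

6, 8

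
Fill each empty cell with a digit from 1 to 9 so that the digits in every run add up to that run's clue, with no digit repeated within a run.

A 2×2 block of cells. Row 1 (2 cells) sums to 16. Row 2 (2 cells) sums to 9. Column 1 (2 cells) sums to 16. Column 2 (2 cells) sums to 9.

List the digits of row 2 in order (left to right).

16 in 2 cells must be {7,9}.
The 16 across and the 9 down share only 7, so (1,2) = 7.
The 9 across and the 16 down share only 7, so (2,1) = 7.
(2,2) = 9 − 7 = 2 completes the 9 across.
(1,1) = 16 − 7 = 9 completes the 16 across.

7, 2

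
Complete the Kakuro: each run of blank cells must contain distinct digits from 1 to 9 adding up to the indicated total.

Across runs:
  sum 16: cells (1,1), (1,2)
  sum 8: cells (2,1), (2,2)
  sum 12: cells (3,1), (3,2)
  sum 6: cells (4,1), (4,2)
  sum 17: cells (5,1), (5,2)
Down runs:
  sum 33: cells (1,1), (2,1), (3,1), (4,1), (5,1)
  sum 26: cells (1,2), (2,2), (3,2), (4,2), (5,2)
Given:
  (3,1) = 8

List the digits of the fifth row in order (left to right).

9 8

16 in 2 cells must be {7,9}; 17 in 2 cells must be {8,9}.
(3,2) = 12 − 8 = 4 completes the 12 across.
Given what's placed, (5,1) must be 9 to fit the 17 across and 33 down.
(5,2) = 17 − 9 = 8 completes the 17 across.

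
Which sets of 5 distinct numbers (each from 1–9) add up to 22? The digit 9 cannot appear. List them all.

{1,2,4,7,8}; {1,2,5,6,8}; {1,3,4,6,8}; {1,3,5,6,7}; {2,3,4,5,8}; {2,3,4,6,7}

5 distinct digits from 1–9 sum between 15 and 35.
Dropping sets that contain 9.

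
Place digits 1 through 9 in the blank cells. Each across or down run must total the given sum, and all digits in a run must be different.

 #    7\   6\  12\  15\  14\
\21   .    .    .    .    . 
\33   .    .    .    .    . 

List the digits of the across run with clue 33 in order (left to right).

4 5 8 7 9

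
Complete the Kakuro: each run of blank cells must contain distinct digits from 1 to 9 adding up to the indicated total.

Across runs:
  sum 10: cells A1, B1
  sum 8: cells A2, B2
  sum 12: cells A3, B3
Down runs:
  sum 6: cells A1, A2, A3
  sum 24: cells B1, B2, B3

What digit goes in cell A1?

6 in 3 cells must be {1,2,3}; 24 in 3 cells must be {7,8,9}.
The 8 across and the 24 down share only 7, so B2 = 7.
The 12 across and the 6 down share only 3, so A3 = 3.
B3 = 12 − 3 = 9 completes the 12 across.
B1 = 24 − 16 = 8 completes the 24 down.
A2 = 8 − 7 = 1 completes the 8 across.
A1 = 10 − 8 = 2 completes the 10 across.

2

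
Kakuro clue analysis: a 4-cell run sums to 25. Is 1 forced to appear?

No

Counterexample: {2,6,8,9} sums to 25 without using 1.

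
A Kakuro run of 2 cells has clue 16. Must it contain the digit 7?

Yes

The only way to make 16 from 2 distinct digits is {7,9}, which contains 7.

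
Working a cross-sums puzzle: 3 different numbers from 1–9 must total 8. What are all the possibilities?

3 distinct digits from 1–9 sum between 6 and 24.

{1,2,5}; {1,3,4}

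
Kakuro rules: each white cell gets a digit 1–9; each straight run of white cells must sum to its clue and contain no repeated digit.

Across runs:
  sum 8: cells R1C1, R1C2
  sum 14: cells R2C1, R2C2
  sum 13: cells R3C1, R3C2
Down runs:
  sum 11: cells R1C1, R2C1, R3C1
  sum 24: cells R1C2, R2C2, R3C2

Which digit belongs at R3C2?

24 in 3 cells must be {7,8,9}.
The 8 across and the 24 down share only 7, so R1C2 = 7.
R1C1 = 8 − 7 = 1 completes the 8 across.
Nothing is forced directly, so branch on R2C1, whose candidates are 6 or 8. If R2C1 = 8: then R2C2 would have to be in {6} for the 14 across but in {8,9} for the 24 down — contradiction. So R2C1 = 6.
R2C2 = 14 − 6 = 8 completes the 14 across.
R3C1 = 11 − 7 = 4 completes the 11 down.
R3C2 = 13 − 4 = 9 completes the 13 across.

9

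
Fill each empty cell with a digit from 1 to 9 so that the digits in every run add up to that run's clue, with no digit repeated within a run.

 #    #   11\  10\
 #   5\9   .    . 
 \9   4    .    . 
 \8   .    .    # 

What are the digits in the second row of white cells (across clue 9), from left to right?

R3C1 = 5 − 4 = 1 completes the 5 down.
R3C2 = 8 − 1 = 7 completes the 8 across.
Given what's placed, R2C2 must be 3 to fit the 9 across and 11 down.
R2C3 = 9 − 7 = 2 completes the 9 across.
R1C2 = 11 − 10 = 1 completes the 11 down.
R1C3 = 9 − 1 = 8 completes the 9 across.

4 3 2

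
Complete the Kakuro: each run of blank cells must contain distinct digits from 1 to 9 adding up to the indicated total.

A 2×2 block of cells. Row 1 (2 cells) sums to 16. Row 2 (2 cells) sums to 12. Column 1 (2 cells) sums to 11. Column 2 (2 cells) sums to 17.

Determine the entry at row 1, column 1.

7

16 in 2 cells must be {7,9}; 17 in 2 cells must be {8,9}.
The 16 across and the 17 down share only 9, so (1,2) = 9.
(2,2) = 17 − 9 = 8 completes the 17 down.
(1,1) = 16 − 9 = 7 completes the 16 across.
(2,1) = 12 − 8 = 4 completes the 12 across.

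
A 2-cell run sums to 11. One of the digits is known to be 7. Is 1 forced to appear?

The only way to make 11 from 2 distinct digits under that restriction is {4,7}, which does not contain 1.

No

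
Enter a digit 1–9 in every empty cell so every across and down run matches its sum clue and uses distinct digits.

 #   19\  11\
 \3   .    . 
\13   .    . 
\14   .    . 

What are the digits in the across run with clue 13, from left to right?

3 in 2 cells must be {1,2}.
The 3 across and the 19 down share only 2, so R1C1 = 2.
R1C2 = 3 − 2 = 1 completes the 3 across.
Nothing is forced directly, so branch on R2C1, whose candidates are 8 or 9. If R2C1 = 8: then R2C2 would have to be in {5} for the 13 across but in {2,3,4,6,7,8} for the 11 down — contradiction. So R2C1 = 9.
R2C2 = 13 − 9 = 4 completes the 13 across.
R3C1 = 19 − 11 = 8 completes the 19 down.
R3C2 = 14 − 8 = 6 completes the 14 across.

9, 4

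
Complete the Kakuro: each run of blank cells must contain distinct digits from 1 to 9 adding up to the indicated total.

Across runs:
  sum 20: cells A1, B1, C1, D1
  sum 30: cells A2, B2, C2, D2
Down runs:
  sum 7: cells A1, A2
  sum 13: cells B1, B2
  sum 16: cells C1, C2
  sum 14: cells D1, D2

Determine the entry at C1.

9

30 in 4 cells must be {6,7,8,9}; 16 in 2 cells must be {7,9}.
Only 6 fits A2 under both its across sum 30 and down sum 7.
A1 = 7 − 6 = 1 completes the 7 down.
Nothing is forced directly, so branch on C1, whose candidates are 7 or 9. If C1 = 7: that forces C2 = 9, D2 = 8, after which D1 would have to be in {3,4,8,9} for the 20 across but in {6} for the 14 down — contradiction. So C1 = 9.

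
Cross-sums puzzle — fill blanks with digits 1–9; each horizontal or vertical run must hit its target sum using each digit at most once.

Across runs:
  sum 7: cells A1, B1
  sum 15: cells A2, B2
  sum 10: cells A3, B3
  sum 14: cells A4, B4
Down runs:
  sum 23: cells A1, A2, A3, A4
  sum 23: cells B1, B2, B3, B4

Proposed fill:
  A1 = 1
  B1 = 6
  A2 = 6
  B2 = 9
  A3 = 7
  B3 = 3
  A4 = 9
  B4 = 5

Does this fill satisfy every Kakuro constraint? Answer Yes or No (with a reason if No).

Across: 1+6=7; 6+9=15; 7+3=10; 9+5=14. Down: 1+6+7+9=23; 6+9+3+5=23. No digit repeats within any run.

Yes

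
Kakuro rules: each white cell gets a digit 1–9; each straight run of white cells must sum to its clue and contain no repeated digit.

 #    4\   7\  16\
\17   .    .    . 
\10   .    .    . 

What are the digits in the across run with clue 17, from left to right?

3, 5, 9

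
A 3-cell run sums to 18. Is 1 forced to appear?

No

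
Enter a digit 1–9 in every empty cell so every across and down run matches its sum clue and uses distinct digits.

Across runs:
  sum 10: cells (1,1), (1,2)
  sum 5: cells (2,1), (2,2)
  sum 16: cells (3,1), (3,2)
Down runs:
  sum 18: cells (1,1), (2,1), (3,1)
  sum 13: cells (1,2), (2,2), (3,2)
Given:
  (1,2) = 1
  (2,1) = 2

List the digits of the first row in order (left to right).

9 1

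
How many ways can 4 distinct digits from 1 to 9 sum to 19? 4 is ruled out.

6

4 distinct digits from 1–9 sum between 10 and 30.
Dropping sets that contain 4.
Enumerating: {1,2,7,9}, {1,3,6,9}, {1,3,7,8}, {1,5,6,7}, {2,3,5,9}, {2,3,6,8}.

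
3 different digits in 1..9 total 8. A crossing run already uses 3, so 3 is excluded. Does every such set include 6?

No

The only way to make 8 from 3 distinct digits under that restriction is {1,2,5}, which does not contain 6.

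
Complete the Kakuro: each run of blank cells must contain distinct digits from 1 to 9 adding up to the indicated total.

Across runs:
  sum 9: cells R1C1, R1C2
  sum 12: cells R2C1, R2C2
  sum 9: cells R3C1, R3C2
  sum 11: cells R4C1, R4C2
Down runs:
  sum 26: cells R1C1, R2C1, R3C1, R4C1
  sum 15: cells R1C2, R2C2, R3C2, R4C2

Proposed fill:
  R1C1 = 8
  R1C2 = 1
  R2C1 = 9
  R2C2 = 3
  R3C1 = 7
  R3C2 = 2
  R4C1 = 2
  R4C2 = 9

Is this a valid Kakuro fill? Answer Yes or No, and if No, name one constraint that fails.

Yes

Across: 8+1=9; 9+3=12; 7+2=9; 2+9=11. Down: 8+9+7+2=26; 1+3+2+9=15. No digit repeats within any run.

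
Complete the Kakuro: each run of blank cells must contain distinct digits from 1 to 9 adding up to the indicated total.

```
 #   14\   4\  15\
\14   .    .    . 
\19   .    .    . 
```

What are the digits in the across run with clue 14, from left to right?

5, 1, 8

4 in 2 cells must be {1,3}.
The 19 across and the 4 down share only 3, so R2C2 = 3.
R1C2 = 4 − 3 = 1 completes the 4 down.
Given what's placed, R2C1 must be 9 to fit the 19 across and 14 down.
R2C3 = 19 − 12 = 7 completes the 19 across.
R1C1 = 14 − 9 = 5 completes the 14 down.
R1C3 = 14 − 6 = 8 completes the 14 across.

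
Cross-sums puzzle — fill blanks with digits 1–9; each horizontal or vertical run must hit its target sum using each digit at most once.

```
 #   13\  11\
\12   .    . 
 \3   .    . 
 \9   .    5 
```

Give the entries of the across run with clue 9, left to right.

3 in 2 cells must be {1,2}.
Given what's placed, R1C2 must be 4 to fit the 12 across and 11 down.
R2C2 = 11 − 9 = 2 completes the 11 down.
R3C1 = 9 − 5 = 4 completes the 9 across.
R1C1 = 12 − 4 = 8 completes the 12 across.
R2C1 = 3 − 2 = 1 completes the 3 across.

4 5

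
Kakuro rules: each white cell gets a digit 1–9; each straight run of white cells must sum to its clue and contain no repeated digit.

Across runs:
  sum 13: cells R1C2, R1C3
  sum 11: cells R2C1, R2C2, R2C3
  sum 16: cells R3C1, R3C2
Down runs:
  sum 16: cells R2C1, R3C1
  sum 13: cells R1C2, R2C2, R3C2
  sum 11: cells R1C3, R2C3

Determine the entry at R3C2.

16 in 2 cells must be {7,9}.
The 11 across and the 16 down share only 7, so R2C1 = 7.
R2C3 = 3: the only remaining digit allowed by both the 11 across and the 11 down.
R3C1 = 16 − 7 = 9 completes the 16 down.
R3C2 = 16 − 9 = 7 completes the 16 across.
R1C3 = 11 − 3 = 8 completes the 11 down.
R2C2 = 11 − 10 = 1 completes the 11 across.
R1C2 = 13 − 8 = 5 completes the 13 across.

7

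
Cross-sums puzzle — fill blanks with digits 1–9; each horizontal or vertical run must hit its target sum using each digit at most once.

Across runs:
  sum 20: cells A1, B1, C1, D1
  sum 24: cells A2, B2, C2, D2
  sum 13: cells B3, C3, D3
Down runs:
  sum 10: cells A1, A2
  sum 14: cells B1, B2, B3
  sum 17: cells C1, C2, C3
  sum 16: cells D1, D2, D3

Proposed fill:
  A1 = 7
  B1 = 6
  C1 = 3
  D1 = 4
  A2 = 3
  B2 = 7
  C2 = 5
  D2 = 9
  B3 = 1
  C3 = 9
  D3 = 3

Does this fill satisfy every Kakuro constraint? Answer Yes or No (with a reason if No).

Across: 7+6+3+4=20; 3+7+5+9=24; 1+9+3=13. Down: 7+3=10; 6+7+1=14; 3+5+9=17; 4+9+3=16. No digit repeats within any run.

Yes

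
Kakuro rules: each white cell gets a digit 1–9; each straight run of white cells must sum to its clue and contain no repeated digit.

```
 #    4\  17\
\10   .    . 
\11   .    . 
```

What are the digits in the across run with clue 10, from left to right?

1, 9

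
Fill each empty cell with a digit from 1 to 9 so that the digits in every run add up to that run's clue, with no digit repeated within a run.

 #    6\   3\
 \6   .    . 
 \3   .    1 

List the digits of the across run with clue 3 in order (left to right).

3 in 2 cells must be {1,2}.
R1C2 = 3 − 1 = 2 completes the 3 down.
R2C1 = 3 − 1 = 2 completes the 3 across.
R1C1 = 6 − 2 = 4 completes the 6 across.

2 1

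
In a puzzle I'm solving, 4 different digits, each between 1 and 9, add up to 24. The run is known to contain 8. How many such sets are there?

5

4 distinct digits from 1–9 sum between 10 and 30.
Keeping only sets containing 8.
Enumerating: {1,6,8,9}, {2,5,8,9}, {3,4,8,9}, {3,6,7,8}, {4,5,7,8}.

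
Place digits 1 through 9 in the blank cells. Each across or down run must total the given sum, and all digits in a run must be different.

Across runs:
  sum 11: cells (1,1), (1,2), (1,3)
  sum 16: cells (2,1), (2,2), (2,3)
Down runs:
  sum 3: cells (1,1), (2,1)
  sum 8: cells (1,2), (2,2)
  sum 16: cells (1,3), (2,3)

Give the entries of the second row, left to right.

3 in 2 cells must be {1,2}; 16 in 2 cells must be {7,9}.
The 11 across and the 16 down share only 7, so (1,3) = 7.
(2,3) = 16 − 7 = 9 completes the 16 down.
Given what's placed, (1,1) must be 1 to fit the 11 across and 3 down.
(1,2) = 11 − 8 = 3 completes the 11 across.
(2,1) = 3 − 1 = 2 completes the 3 down.
(2,2) = 16 − 11 = 5 completes the 16 across.

2, 5, 9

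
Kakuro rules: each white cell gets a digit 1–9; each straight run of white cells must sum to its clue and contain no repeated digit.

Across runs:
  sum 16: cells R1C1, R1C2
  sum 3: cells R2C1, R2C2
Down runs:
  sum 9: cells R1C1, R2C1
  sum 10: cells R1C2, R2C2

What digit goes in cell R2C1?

2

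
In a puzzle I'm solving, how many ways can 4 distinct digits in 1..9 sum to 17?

9

4 distinct digits from 1–9 sum between 10 and 30.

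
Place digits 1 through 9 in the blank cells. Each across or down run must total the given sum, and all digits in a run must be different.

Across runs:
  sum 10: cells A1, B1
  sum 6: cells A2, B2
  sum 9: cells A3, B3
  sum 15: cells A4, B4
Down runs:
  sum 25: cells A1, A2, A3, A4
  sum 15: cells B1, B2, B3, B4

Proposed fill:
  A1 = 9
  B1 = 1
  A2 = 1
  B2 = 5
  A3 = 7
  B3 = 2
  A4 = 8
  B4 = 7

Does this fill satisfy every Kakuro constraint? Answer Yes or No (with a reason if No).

Yes

Across: 9+1=10; 1+5=6; 7+2=9; 8+7=15. Down: 9+1+7+8=25; 1+5+2+7=15. No digit repeats within any run.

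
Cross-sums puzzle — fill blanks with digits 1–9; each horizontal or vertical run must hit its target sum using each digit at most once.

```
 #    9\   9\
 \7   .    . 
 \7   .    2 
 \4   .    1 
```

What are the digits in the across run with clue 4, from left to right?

4 in 2 cells must be {1,3}.
R1C2 = 9 − 3 = 6 completes the 9 down.
R2C1 = 7 − 2 = 5 completes the 7 across.
R3C1 = 4 − 1 = 3 completes the 4 across.
R1C1 = 7 − 6 = 1 completes the 7 across.

3, 1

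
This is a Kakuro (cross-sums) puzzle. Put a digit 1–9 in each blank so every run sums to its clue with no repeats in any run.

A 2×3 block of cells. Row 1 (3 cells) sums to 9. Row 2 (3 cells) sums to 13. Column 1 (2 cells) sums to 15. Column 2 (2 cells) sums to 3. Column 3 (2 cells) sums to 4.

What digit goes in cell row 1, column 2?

2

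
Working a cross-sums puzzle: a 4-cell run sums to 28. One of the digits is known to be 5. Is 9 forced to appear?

The only way to make 28 from 4 distinct digits under that restriction is {5,6,8,9}, which contains 9.

Yes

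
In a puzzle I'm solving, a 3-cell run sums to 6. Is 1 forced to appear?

Yes

The only way to make 6 from 3 distinct digits is {1,2,3}, which contains 1.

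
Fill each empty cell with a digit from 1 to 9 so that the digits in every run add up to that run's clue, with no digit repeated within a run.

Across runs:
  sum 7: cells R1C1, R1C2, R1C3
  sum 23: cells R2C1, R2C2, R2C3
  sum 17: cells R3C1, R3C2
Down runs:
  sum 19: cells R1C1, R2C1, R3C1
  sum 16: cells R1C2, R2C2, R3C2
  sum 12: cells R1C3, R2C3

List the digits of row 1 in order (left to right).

7 in 3 cells must be {1,2,4}; 23 in 3 cells must be {6,8,9}; 17 in 2 cells must be {8,9}.
Only 4 fits R1C3 under both its across sum 7 and down sum 12.
R2C3 = 12 − 4 = 8 completes the 12 down.
Given what's placed, R1C1 must be 2 to fit the 7 across and 19 down.
R1C2 = 7 − 6 = 1 completes the 7 across.

2, 1, 4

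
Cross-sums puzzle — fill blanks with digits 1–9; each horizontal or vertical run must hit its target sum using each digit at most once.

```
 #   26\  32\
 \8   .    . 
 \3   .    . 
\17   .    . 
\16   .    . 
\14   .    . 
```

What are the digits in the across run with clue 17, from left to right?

3 in 2 cells must be {1,2}; 17 in 2 cells must be {8,9}; 16 in 2 cells must be {7,9}.
Only 2 fits R2C2 under both its across sum 3 and down sum 32.
R2C1 = 3 − 2 = 1 completes the 3 across.
Nothing is forced directly, so branch on R1C2, whose candidates are 6 or 7. If R1C2 = 7: then R1C1 would have to be in {1} for the 8 across but in {2,3,4,5,6,7,8,9} for the 26 down — contradiction. So R1C2 = 6.
R1C1 = 8 − 6 = 2 completes the 8 across.
R4C1 = 9: the only remaining digit allowed by both the 16 across and the 26 down.
R4C2 = 16 − 9 = 7 completes the 16 across.
Given what's placed, R3C1 must be 8 to fit the 17 across and 26 down.
R3C2 = 17 − 8 = 9 completes the 17 across.

8 9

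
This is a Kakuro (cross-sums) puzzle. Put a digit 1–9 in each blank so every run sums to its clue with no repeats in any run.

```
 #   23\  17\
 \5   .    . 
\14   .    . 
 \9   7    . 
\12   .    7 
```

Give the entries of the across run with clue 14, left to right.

9 5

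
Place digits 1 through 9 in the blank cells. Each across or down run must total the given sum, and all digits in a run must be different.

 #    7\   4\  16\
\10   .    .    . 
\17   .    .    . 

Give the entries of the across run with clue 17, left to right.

5, 3, 9

4 in 2 cells must be {1,3}; 16 in 2 cells must be {7,9}.
The 10 across and the 16 down share only 7, so R1C3 = 7.
R2C3 = 16 − 7 = 9 completes the 16 down.
Given what's placed, R1C2 must be 1 to fit the 10 across and 4 down.
R2C2 = 4 − 1 = 3 completes the 4 down.
R1C1 = 10 − 8 = 2 completes the 10 across.
R2C1 = 17 − 12 = 5 completes the 17 across.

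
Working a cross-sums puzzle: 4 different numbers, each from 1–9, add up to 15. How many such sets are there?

6

4 distinct digits from 1–9 sum between 10 and 30.
Enumerating: {1,2,3,9}, {1,2,4,8}, {1,2,5,7}, {1,3,4,7}, {1,3,5,6}, {2,3,4,6}.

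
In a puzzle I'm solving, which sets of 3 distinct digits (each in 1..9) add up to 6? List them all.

3 distinct digits from 1–9 sum between 6 and 24.
Only one set works: {1,2,3}.

{1,2,3}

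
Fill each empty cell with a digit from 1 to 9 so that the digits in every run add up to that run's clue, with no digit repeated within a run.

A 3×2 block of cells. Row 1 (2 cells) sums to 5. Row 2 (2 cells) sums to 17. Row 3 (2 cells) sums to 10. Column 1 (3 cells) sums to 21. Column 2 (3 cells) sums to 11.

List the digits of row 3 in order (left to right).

17 in 2 cells must be {8,9}.
The 5 across and the 21 down share only 4, so (1,1) = 4.
(1,2) = 5 − 4 = 1 completes the 5 across.
Given what's placed, (2,2) must be 8 to fit the 17 across and 11 down.
(3,2) = 11 − 9 = 2 completes the 11 down.
(2,1) = 17 − 8 = 9 completes the 17 across.
(3,1) = 10 − 2 = 8 completes the 10 across.

8 2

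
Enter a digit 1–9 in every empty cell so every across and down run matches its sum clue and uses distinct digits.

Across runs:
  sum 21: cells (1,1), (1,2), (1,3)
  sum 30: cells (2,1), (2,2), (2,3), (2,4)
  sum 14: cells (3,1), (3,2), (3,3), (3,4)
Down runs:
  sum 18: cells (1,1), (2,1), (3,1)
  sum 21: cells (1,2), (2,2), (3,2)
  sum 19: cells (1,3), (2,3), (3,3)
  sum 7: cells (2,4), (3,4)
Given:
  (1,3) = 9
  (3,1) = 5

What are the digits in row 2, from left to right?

9 7 8 6

30 in 4 cells must be {6,7,8,9}.
The 30 across and the 7 down share only 6, so (2,4) = 6.
(3,4) = 7 − 6 = 1 completes the 7 down.
Given what's placed, (3,2) must be 6 to fit the 14 across and 21 down.
(3,3) = 14 − 12 = 2 completes the 14 across.
(2,3) = 19 − 11 = 8 completes the 19 down.
Given what's placed, (2,2) must be 7 to fit the 30 across and 21 down.
(1,2) = 21 − 13 = 8 completes the 21 down.
(2,1) = 30 − 21 = 9 completes the 30 across.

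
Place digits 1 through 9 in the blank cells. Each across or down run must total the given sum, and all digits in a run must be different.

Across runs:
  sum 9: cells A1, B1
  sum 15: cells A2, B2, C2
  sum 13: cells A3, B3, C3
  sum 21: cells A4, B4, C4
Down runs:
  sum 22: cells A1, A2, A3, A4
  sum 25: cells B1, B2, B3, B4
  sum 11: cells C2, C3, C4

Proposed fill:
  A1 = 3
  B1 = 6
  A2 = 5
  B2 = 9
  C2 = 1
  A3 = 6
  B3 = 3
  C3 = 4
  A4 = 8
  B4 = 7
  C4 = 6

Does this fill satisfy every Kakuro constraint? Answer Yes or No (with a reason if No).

Across: 3+6=9; 5+9+1=15; 6+3+4=13; 8+7+6=21. Down: 3+5+6+8=22; 6+9+3+7=25; 1+4+6=11. No digit repeats within any run.

Yes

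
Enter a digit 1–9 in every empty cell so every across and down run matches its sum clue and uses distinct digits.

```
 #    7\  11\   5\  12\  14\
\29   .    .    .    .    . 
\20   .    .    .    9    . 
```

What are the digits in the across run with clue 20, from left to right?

R1C4 = 12 − 9 = 3 completes the 12 down.
R2C5 = 5: the only remaining digit allowed by both the 20 across and the 14 down.
R1C5 = 14 − 5 = 9 completes the 14 down.
Nothing is forced directly, so branch on R1C3, whose candidates are 2 or 4. If R1C3 = 2: then R1C1 would have to be in {7,8} for the 29 across but in {1,2,3,4,5,6} for the 7 down — contradiction. So R1C3 = 4.
R2C3 = 5 − 4 = 1 completes the 5 down.
Nothing is forced directly, so branch on R2C1, whose candidates are 2 or 3. If R2C1 = 3: then R1C1 would have to be in {5,6,7,8} for the 29 across but in {4} for the 7 down — contradiction. So R2C1 = 2.
R1C1 = 7 − 2 = 5 completes the 7 down.
R1C2 = 29 − 21 = 8 completes the 29 across.
R2C2 = 20 − 17 = 3 completes the 20 across.

2 3 1 9 5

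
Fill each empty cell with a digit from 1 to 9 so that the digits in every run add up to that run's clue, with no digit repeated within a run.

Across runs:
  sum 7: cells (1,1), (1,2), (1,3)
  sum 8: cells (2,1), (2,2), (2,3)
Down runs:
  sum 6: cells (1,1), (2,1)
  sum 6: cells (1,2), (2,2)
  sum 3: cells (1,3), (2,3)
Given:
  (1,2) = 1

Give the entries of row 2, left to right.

2 5 1

7 in 3 cells must be {1,2,4}; 3 in 2 cells must be {1,2}.
(1,3) = 2: the only remaining digit allowed by both the 7 across and the 3 down.
(2,2) = 6 − 1 = 5 completes the 6 down.
(2,3) = 3 − 2 = 1 completes the 3 down.
(1,1) = 7 − 3 = 4 completes the 7 across.
(2,1) = 8 − 6 = 2 completes the 8 across.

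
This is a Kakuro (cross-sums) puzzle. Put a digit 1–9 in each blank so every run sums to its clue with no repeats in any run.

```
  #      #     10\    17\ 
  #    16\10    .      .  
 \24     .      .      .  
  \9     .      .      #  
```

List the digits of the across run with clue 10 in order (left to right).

24 in 3 cells must be {7,8,9}; 16 in 2 cells must be {7,9}; 17 in 2 cells must be {8,9}.
The 24 across and the 10 down share only 7, so R2C2 = 7.
Intersecting the 9 across with the 16 down forces R3C1 = 7.
R3C2 = 9 − 7 = 2 completes the 9 across.
R1C2 = 10 − 9 = 1 completes the 10 down.
R1C3 = 10 − 1 = 9 completes the 10 across.
R2C1 = 16 − 7 = 9 completes the 16 down.
R2C3 = 24 − 16 = 8 completes the 24 across.

1 9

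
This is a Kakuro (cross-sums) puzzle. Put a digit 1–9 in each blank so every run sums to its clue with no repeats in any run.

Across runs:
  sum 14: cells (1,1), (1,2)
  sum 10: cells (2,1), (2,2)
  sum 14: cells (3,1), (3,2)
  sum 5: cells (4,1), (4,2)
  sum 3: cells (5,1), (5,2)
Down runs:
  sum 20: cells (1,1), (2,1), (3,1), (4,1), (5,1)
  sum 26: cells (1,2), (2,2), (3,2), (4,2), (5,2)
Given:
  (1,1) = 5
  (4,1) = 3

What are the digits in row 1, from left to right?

5 9

3 in 2 cells must be {1,2}.
(1,2) = 14 − 5 = 9 completes the 14 across.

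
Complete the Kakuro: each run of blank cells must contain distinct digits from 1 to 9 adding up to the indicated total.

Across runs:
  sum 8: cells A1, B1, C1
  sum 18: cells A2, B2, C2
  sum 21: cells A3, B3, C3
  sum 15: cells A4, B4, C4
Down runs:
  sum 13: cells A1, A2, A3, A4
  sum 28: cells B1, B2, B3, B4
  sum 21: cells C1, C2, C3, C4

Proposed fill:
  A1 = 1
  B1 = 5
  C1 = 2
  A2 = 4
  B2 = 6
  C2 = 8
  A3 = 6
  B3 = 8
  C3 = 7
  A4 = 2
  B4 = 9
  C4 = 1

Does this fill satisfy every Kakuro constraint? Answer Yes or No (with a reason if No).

No — the across run A4–C4 sums to 12, not 15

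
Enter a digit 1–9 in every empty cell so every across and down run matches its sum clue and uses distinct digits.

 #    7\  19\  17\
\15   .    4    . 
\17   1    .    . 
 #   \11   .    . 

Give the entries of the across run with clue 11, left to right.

8 3

R1C1 = 7 − 1 = 6 completes the 7 down.
R1C3 = 15 − 10 = 5 completes the 15 across.
Given what's placed, R2C3 must be 9 to fit the 17 across and 17 down.
R3C3 = 17 − 14 = 3 completes the 17 down.
R2C2 = 17 − 10 = 7 completes the 17 across.
R3C2 = 11 − 3 = 8 completes the 11 across.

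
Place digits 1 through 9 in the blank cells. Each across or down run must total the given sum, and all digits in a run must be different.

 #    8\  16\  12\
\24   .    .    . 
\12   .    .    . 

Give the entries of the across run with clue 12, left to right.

1 7 4

24 in 3 cells must be {7,8,9}; 16 in 2 cells must be {7,9}.
The 24 across and the 8 down share only 7, so R1C1 = 7.
Given what's placed, R1C2 must be 9 to fit the 24 across and 16 down.
R1C3 = 24 − 16 = 8 completes the 24 across.
R2C1 = 8 − 7 = 1 completes the 8 down.
R2C2 = 16 − 9 = 7 completes the 16 down.
R2C3 = 12 − 8 = 4 completes the 12 across.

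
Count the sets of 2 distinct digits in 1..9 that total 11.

2 distinct digits from 1–9 sum between 3 and 17.
Enumerating: {2,9}, {3,8}, {4,7}, {5,6}.

4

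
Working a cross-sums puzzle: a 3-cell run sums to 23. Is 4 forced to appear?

No

The only way to make 23 from 3 distinct digits is {6,8,9}, which does not contain 4.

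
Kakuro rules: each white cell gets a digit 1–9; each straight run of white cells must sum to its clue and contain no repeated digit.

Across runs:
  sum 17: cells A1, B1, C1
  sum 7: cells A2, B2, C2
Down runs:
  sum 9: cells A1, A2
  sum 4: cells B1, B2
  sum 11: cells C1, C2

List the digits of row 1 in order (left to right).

5 3 9

7 in 3 cells must be {1,2,4}; 4 in 2 cells must be {1,3}.
The 7 across and the 4 down share only 1, so B2 = 1.
B1 = 4 − 1 = 3 completes the 4 down.
Nothing is forced directly, so branch on A2, whose candidates are 2 or 4. If A2 = 2: then A1 would have to be in {5,6,8,9} for the 17 across but in {7} for the 9 down — contradiction. So A2 = 4.
A1 = 9 − 4 = 5 completes the 9 down.
C1 = 17 − 8 = 9 completes the 17 across.
C2 = 7 − 5 = 2 completes the 7 across.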